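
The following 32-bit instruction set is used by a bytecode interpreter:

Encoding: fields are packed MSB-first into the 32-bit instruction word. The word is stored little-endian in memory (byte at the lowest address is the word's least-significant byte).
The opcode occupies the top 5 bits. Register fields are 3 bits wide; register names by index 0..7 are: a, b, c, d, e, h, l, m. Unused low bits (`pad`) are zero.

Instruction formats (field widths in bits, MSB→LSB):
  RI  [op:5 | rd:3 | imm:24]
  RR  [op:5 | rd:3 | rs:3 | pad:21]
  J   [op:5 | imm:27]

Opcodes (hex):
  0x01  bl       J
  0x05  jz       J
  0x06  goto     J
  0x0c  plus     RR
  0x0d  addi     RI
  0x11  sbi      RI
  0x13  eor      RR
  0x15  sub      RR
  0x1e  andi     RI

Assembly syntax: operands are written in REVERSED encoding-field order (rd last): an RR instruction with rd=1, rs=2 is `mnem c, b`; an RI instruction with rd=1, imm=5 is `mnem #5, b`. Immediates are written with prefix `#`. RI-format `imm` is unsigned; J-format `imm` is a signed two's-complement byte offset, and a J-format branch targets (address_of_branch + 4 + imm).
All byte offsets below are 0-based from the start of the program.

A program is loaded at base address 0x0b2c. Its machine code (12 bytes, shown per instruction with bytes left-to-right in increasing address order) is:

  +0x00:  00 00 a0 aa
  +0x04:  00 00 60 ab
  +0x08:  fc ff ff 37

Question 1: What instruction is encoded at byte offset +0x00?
off 0x00: read 00 00 a0 aa as little → 0xaaa00000
  opcode bits[31:27]=0x15: sub/RR
  [26:24] rd=2 = c
  [23:21] rs=5 = h

sub h, c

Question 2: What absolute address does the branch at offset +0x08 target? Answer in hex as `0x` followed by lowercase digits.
@+08  little-endian(fc ff ff 37) = 0x37fffffc
  top 5b → 0x6 → goto [J]
  [26:0] imm=134217724 (s27→-4) = #-4
  target = base 0x0b2c + off 0x08 + 4 + imm -4 = 0x0b34

0x0b34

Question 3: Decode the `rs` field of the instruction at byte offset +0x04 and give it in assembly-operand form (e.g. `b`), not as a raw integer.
d

+0x04: 00 00 60 ab ⇒ word 0xab600000 (little)
  top 5b → 0x15 → sub [RR]
  rd@[26:24]=0x3 ⇒ d
  rs@[23:21]=0x3 ⇒ d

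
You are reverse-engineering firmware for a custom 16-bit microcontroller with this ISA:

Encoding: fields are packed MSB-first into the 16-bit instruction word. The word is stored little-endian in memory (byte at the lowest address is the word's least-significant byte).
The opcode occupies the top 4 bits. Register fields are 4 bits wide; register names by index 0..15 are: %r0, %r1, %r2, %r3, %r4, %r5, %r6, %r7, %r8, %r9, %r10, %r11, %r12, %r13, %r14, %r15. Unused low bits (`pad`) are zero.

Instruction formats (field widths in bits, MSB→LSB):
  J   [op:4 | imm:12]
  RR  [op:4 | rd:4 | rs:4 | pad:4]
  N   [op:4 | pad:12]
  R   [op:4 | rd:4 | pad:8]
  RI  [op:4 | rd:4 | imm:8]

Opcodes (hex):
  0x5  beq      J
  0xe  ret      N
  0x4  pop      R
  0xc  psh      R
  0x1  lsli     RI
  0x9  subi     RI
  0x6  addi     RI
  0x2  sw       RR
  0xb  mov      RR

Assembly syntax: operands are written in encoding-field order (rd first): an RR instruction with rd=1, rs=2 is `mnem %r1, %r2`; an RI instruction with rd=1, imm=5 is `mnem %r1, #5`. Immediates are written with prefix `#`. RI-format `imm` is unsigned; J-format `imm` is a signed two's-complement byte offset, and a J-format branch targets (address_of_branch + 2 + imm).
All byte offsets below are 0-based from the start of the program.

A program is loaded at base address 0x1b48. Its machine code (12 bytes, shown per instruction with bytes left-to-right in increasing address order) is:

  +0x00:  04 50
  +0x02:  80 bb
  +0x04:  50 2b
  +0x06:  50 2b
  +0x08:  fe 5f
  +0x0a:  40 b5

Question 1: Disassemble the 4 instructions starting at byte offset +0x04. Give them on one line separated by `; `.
off 0x04: read 50 2b as little → 0x2b50
  op=0x2b50>>12=0x2 ⇒ sw (RR)
  rd@[11:8]=0xb ⇒ %r11
  rs@[7:4]=0x5 ⇒ %r5
off 0x06: read 50 2b as little → 0x2b50
  op=0x2b50>>12=0x2 ⇒ sw (RR)
  rd@[11:8]=0xb ⇒ %r11
  rs@[7:4]=0x5 ⇒ %r5
off 0x08: read fe 5f as little → 0x5ffe
  op=0x5ffe>>12=0x5 ⇒ beq (J)
  imm@[11:0]=0xffe (s12→-2) ⇒ #-2
off 0x0a: read 40 b5 as little → 0xb540
  op=0xb540>>12=0xb ⇒ mov (RR)
  rd@[11:8]=0x5 ⇒ %r5
  rs@[7:4]=0x4 ⇒ %r4

sw %r11, %r5; sw %r11, %r5; beq #-2; mov %r5, %r4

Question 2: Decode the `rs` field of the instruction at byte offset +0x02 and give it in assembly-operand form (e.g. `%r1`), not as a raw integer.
off 0x02: read 80 bb as little → 0xbb80
  opcode bits[15:12]=0xb: mov/RR
  [11:8] rd=11 = %r11
  [7:4] rs=8 = %r8

%r8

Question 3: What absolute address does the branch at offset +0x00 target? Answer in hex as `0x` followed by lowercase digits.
[00] 04 50 → 0x5004
  op=0x5004>>12=0x5 ⇒ beq (J)
  imm: (w>>0)&0xfff=0x4 → #4
  target = base 0x1b48 + off 0x00 + 2 + imm 4 = 0x1b4e

0x1b4e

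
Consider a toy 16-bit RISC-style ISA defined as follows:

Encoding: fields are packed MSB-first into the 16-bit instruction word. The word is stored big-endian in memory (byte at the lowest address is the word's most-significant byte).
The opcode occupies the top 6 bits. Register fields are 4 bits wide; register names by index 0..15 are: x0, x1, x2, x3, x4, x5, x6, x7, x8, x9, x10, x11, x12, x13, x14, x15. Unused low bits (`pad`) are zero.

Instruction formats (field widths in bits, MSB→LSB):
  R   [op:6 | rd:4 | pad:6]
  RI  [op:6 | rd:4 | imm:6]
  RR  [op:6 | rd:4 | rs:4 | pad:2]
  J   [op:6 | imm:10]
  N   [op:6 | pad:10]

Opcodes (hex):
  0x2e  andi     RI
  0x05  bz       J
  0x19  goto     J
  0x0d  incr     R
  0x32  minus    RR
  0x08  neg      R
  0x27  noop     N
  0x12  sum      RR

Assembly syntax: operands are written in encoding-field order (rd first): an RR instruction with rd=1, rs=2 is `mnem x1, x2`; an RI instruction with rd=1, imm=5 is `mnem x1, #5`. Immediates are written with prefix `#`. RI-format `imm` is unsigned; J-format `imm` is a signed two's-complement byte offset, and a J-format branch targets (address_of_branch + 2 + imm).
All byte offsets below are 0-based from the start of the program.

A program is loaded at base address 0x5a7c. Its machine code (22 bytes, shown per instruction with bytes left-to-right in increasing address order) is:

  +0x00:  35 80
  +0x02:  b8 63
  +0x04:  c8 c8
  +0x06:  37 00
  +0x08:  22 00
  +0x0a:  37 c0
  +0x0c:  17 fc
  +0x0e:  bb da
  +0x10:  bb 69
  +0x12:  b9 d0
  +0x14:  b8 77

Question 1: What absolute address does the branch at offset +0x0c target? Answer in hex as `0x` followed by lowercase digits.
[0c] 17 fc → 0x17fc
  opcode bits[15:10]=0x5: bz/J
  [9:0] imm=1020 (s10→-4) = #-4
  target = base 0x5a7c + off 0x0c + 2 + imm -4 = 0x5a86

0x5a86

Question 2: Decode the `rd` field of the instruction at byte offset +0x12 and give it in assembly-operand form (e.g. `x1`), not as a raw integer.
x7

+0x12: b9 d0 ⇒ word 0xb9d0 (big)
  opcode bits[15:10]=0x2e: andi/RI
  [9:6] rd=7 = x7
  [5:0] imm=16 = #16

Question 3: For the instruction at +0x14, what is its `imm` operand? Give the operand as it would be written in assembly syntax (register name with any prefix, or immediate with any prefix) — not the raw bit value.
off 0x14: read b8 77 as big → 0xb877
  top 6b → 0x2e → andi [RI]
  rd: (w>>6)&0xf=0x1 → x1
  imm: (w>>0)&0x3f=0x37 → #55

#55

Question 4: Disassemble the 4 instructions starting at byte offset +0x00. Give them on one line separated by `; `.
incr x6; andi x1, #35; minus x3, x2; incr x12

[00] 35 80 → 0x3580
  opcode bits[15:10]=0xd: incr/R
  rd@[9:6]=0x6 ⇒ x6
[02] b8 63 → 0xb863
  opcode bits[15:10]=0x2e: andi/RI
  rd@[9:6]=0x1 ⇒ x1
  imm@[5:0]=0x23 ⇒ #35
[04] c8 c8 → 0xc8c8
  opcode bits[15:10]=0x32: minus/RR
  rd@[9:6]=0x3 ⇒ x3
  rs@[5:2]=0x2 ⇒ x2
[06] 37 00 → 0x3700
  opcode bits[15:10]=0xd: incr/R
  rd@[9:6]=0xc ⇒ x12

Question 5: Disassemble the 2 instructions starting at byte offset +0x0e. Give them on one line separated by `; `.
@+0e  big-endian(bb da) = 0xbbda
  top 6b → 0x2e → andi [RI]
  [9:6] rd=15 = x15
  [5:0] imm=26 = #26
@+10  big-endian(bb 69) = 0xbb69
  top 6b → 0x2e → andi [RI]
  [9:6] rd=13 = x13
  [5:0] imm=41 = #41

andi x15, #26; andi x13, #41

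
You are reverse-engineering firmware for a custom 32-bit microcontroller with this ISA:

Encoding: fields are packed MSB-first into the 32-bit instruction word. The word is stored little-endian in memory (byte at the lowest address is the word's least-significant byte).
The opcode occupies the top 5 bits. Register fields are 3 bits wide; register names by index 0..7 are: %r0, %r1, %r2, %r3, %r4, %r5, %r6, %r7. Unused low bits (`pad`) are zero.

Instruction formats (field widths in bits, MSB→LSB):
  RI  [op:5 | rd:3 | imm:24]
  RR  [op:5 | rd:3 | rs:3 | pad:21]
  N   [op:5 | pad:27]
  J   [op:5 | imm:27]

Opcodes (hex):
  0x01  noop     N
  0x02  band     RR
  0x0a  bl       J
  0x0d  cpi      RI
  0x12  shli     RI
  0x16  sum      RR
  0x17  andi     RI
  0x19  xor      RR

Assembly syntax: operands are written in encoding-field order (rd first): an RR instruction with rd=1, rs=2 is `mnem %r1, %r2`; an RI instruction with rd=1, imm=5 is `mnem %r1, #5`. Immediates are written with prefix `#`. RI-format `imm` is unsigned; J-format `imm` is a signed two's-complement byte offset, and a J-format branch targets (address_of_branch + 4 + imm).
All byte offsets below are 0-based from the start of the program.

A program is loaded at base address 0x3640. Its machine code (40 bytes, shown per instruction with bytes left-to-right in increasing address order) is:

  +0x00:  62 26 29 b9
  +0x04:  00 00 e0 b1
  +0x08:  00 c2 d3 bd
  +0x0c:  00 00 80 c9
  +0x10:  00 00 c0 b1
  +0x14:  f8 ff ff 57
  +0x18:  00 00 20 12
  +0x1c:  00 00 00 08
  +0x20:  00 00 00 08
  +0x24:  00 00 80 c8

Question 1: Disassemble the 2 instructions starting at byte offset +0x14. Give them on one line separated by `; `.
[14] f8 ff ff 57 → 0x57fffff8
  op=0x57fffff8>>27=0xa ⇒ bl (J)
  [26:0] imm=134217720 (s27→-8) = #-8
[18] 00 00 20 12 → 0x12200000
  op=0x12200000>>27=0x2 ⇒ band (RR)
  [26:24] rd=2 = %r2
  [23:21] rs=1 = %r1

bl #-8; band %r2, %r1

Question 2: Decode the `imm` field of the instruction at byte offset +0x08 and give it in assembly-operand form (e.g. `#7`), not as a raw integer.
#13877760

@+08  little-endian(00 c2 d3 bd) = 0xbdd3c200
  top 5b → 0x17 → andi [RI]
  rd@[26:24]=0x5 ⇒ %r5
  imm@[23:0]=0xd3c200 ⇒ #13877760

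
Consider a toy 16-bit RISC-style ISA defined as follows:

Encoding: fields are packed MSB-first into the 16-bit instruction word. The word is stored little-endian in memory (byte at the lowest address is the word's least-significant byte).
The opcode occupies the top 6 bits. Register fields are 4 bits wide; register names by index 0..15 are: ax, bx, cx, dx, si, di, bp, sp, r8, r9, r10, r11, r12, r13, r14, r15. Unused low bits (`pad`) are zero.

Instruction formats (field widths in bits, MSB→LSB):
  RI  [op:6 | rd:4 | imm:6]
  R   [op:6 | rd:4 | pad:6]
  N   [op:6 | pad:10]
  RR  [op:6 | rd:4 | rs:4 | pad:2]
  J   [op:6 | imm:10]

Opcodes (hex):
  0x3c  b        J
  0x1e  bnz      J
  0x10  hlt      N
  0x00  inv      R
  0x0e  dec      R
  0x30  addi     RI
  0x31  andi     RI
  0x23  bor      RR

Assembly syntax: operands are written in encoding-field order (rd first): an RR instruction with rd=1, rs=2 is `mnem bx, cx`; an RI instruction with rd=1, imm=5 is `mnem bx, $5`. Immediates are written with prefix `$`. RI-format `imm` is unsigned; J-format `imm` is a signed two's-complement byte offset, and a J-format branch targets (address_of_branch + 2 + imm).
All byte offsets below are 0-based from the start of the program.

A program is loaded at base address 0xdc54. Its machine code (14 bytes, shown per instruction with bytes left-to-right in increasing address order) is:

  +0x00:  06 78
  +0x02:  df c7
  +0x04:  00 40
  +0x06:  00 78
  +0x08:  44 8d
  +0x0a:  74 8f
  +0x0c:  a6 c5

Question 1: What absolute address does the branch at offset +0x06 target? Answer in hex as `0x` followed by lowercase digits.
+0x06: 00 78 ⇒ word 0x7800 (little)
  op=0x7800>>10=0x1e ⇒ bnz (J)
  imm@[9:0]=0x0 ⇒ $0
  target = base 0xdc54 + off 0x06 + 2 + imm 0 = 0xdc5c

0xdc5c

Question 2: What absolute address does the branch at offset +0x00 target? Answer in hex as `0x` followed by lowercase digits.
0xdc5c

@+00  little-endian(06 78) = 0x7806
  top 6b → 0x1e → bnz [J]
  imm@[9:0]=0x6 ⇒ $6
  target = base 0xdc54 + off 0x00 + 2 + imm 6 = 0xdc5c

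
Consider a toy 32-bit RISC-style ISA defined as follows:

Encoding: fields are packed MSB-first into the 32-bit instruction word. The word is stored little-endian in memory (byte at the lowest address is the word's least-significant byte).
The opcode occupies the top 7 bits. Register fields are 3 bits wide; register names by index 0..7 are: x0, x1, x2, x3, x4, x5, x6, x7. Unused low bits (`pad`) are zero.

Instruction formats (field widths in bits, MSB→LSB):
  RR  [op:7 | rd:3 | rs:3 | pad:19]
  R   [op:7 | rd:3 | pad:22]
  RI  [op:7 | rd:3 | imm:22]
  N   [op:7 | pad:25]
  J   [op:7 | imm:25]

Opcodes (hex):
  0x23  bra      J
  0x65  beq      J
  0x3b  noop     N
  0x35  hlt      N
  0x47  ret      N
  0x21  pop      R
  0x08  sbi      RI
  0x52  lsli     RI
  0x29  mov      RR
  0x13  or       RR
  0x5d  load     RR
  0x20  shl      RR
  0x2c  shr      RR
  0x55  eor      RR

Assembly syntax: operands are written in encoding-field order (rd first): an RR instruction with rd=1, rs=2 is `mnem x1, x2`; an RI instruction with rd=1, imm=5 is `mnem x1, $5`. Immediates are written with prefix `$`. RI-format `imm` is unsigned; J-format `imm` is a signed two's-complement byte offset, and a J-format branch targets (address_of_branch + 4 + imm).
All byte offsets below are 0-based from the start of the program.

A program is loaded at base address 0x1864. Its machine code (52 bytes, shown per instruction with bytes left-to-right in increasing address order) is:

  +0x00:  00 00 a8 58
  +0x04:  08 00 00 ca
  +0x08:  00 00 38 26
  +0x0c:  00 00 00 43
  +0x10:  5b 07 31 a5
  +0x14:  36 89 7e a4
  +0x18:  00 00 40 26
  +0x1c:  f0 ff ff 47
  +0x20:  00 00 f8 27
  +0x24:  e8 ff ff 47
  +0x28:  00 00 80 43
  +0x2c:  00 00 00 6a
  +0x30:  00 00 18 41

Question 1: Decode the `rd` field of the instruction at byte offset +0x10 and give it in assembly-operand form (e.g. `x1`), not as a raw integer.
off 0x10: read 5b 07 31 a5 as little → 0xa531075b
  top 7b → 0x52 → lsli [RI]
  [24:22] rd=4 = x4
  [21:0] imm=3213147 = $3213147

x4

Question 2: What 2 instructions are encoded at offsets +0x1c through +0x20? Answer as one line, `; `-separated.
bra $-16; or x7, x7

@+1c  little-endian(f0 ff ff 47) = 0x47fffff0
  top 7b → 0x23 → bra [J]
  imm@[24:0]=0x1fffff0 (s25→-16) ⇒ $-16
@+20  little-endian(00 00 f8 27) = 0x27f80000
  top 7b → 0x13 → or [RR]
  rd@[24:22]=0x7 ⇒ x7
  rs@[21:19]=0x7 ⇒ x7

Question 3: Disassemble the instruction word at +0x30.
@+30  little-endian(00 00 18 41) = 0x41180000
  op=0x41180000>>25=0x20 ⇒ shl (RR)
  rd: (w>>22)&0x7=0x4 → x4
  rs: (w>>19)&0x7=0x3 → x3

shl x4, x3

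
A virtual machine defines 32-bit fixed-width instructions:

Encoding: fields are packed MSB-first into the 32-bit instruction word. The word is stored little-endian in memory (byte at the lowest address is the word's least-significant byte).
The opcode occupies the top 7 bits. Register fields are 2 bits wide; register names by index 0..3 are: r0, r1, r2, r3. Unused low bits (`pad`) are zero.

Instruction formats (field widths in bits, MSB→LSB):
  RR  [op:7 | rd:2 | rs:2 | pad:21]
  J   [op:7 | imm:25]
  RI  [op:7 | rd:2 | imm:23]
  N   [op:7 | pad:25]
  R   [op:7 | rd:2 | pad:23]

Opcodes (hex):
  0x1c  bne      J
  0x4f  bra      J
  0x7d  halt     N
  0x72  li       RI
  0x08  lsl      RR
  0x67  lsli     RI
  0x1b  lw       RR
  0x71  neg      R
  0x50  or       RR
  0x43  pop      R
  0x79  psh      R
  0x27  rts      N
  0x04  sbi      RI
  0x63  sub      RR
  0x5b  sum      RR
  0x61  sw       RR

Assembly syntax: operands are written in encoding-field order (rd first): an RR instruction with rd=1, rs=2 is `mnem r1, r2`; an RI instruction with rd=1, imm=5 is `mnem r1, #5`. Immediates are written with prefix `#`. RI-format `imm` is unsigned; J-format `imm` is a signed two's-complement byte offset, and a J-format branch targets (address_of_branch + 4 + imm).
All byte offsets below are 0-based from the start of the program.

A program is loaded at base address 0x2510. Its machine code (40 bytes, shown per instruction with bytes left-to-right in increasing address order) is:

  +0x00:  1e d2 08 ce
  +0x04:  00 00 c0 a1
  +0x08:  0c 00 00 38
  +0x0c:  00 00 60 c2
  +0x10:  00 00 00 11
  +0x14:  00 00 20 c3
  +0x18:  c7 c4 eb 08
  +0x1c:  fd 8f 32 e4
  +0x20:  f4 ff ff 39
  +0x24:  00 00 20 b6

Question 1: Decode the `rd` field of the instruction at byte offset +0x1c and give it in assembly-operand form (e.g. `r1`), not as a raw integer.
@+1c  little-endian(fd 8f 32 e4) = 0xe4328ffd
  top 7b → 0x72 → li [RI]
  rd: (w>>23)&0x3=0x0 → r0
  imm: (w>>0)&0x7fffff=0x328ffd → #3313661

r0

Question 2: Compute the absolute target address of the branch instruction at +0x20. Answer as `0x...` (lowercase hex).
0x2528

@+20  little-endian(f4 ff ff 39) = 0x39fffff4
  opcode bits[31:25]=0x1c: bne/J
  imm: (w>>0)&0x1ffffff=0x1fffff4 (s25→-12) → #-12
  target = base 0x2510 + off 0x20 + 4 + imm -12 = 0x2528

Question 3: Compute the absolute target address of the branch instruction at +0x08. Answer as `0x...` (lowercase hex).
0x2528

+0x08: 0c 00 00 38 ⇒ word 0x3800000c (little)
  top 7b → 0x1c → bne [J]
  imm@[24:0]=0xc ⇒ #12
  target = base 0x2510 + off 0x08 + 4 + imm 12 = 0x2528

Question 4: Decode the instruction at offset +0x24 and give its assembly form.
sum r0, r1

+0x24: 00 00 20 b6 ⇒ word 0xb6200000 (little)
  top 7b → 0x5b → sum [RR]
  rd: (w>>23)&0x3=0x0 → r0
  rs: (w>>21)&0x3=0x1 → r1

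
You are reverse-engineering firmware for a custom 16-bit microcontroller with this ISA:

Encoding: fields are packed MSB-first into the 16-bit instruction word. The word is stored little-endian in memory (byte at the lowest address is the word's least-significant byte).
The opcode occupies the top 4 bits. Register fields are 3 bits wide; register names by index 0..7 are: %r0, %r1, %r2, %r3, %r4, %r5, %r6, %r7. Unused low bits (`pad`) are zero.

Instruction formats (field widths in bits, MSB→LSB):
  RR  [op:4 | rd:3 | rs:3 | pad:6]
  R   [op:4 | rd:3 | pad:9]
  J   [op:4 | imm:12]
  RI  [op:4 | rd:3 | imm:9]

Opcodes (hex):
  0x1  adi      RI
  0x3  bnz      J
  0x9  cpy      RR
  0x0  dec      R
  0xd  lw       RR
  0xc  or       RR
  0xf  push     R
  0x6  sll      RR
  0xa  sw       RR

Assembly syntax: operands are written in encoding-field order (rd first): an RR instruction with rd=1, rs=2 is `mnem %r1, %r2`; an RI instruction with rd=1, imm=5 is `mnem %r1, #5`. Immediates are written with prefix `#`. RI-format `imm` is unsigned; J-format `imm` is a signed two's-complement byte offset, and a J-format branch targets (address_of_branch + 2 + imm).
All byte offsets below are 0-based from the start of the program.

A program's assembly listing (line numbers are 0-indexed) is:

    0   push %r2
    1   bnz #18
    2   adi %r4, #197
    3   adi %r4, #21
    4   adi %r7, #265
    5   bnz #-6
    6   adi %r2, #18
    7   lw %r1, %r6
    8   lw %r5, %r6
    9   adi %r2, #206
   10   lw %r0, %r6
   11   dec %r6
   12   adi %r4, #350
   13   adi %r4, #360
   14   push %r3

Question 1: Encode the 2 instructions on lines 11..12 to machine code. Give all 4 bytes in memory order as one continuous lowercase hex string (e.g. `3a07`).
11. dec fields op=0x0:4|rd=6:3|pad=0:9 → word 0c00h → 00 0c
12. adi fields op=0x1:4|rd=4:3|imm=350:9 → word 195eh → 5e 19

000c5e19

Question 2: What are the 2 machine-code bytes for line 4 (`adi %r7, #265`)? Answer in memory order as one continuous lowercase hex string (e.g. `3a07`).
091f

4. adi fields op=0x1:4|rd=7:3|imm=265:9 → word 1f09h → 09 1f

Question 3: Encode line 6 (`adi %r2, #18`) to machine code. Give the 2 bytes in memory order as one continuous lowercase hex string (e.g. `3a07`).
1214

6. adi fields op=0x1:4|rd=2:3|imm=18:9 → word 1412h → 12 14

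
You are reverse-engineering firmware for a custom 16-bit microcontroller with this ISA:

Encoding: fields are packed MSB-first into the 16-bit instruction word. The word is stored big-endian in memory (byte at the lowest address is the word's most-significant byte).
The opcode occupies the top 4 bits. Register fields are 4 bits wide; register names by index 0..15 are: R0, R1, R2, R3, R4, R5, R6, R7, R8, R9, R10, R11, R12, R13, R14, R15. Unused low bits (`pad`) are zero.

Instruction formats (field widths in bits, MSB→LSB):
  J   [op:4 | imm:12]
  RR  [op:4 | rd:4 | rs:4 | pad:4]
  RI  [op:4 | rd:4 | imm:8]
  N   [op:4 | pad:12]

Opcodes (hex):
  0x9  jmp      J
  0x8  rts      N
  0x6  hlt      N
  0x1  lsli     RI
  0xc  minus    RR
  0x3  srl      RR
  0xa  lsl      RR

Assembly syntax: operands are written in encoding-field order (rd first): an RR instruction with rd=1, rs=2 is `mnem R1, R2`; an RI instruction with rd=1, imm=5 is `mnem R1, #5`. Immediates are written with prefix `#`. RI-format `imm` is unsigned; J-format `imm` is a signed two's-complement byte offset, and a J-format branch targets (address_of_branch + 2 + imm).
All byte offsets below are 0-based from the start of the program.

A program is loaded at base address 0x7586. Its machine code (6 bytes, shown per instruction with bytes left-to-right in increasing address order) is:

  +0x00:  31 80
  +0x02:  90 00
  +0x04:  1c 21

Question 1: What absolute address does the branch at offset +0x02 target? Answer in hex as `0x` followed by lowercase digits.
off 0x02: read 90 00 as big → 0x9000
  top 4b → 0x9 → jmp [J]
  imm@[11:0]=0x0 ⇒ #0
  target = base 0x7586 + off 0x02 + 2 + imm 0 = 0x758a

0x758a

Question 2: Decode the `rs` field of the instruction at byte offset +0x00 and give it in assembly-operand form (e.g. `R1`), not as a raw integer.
+0x00: 31 80 ⇒ word 0x3180 (big)
  top 4b → 0x3 → srl [RR]
  rd@[11:8]=0x1 ⇒ R1
  rs@[7:4]=0x8 ⇒ R8

R8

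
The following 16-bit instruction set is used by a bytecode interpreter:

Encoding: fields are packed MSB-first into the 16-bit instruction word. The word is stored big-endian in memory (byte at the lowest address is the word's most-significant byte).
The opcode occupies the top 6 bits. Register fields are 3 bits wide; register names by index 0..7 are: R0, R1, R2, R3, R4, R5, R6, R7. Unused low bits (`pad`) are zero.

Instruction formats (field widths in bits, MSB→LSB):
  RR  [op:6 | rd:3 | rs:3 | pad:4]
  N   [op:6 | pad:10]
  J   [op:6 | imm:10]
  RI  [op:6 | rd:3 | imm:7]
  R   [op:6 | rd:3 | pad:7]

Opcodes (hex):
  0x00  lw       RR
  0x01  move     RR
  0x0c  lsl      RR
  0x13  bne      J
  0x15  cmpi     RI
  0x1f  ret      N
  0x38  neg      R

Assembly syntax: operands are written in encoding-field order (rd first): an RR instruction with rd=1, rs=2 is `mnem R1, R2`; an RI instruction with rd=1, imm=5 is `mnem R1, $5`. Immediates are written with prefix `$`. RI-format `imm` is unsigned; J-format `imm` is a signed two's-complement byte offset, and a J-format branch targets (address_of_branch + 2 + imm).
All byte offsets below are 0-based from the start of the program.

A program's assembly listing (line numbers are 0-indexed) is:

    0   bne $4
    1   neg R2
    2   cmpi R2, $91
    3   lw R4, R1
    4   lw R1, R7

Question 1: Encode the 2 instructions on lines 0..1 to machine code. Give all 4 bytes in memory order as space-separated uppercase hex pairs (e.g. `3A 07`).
4C 04 E1 00

line 0 (bne): pack op=0x13:6|imm=4:10 = 0x4c04; big→ 4c 04
line 1 (neg): pack op=0x38:6|rd=2:3|pad=0:7 = 0xe100; big→ e1 00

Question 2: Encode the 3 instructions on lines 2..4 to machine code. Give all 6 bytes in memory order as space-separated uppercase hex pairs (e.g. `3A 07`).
2. cmpi fields op=0x15:6|rd=2:3|imm=91:7 → word 555bh → 55 5b
3. lw fields op=0x0:6|rd=4:3|rs=1:3|pad=0:4 → word 0210h → 02 10
4. lw fields op=0x0:6|rd=1:3|rs=7:3|pad=0:4 → word 00f0h → 00 f0

55 5B 02 10 00 F0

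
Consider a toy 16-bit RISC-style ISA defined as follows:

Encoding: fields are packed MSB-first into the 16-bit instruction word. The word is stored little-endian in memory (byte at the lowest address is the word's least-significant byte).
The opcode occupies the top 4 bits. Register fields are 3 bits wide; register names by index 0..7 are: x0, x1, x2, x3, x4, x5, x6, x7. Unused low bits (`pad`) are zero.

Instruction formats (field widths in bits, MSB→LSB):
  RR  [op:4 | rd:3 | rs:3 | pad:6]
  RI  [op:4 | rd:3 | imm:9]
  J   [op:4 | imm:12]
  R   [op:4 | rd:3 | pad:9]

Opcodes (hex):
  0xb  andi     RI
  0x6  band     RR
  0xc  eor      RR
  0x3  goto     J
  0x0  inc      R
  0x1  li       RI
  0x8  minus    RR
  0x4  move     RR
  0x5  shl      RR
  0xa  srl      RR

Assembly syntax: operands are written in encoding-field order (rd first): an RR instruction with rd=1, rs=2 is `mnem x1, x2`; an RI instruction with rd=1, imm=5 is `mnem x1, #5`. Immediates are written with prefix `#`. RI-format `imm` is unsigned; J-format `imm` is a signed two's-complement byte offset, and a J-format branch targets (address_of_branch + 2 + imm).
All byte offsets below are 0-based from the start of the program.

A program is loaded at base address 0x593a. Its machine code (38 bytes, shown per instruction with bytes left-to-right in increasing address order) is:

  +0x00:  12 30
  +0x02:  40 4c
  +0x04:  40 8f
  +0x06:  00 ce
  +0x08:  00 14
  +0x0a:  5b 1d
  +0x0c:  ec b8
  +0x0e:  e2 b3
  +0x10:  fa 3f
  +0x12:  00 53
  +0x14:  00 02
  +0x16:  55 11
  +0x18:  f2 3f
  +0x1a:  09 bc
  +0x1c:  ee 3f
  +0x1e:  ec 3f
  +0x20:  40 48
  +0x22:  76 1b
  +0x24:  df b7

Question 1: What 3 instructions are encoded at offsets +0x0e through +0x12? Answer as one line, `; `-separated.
andi x1, #482; goto #-6; shl x1, x4

@+0e  little-endian(e2 b3) = 0xb3e2
  opcode bits[15:12]=0xb: andi/RI
  rd: (w>>9)&0x7=0x1 → x1
  imm: (w>>0)&0x1ff=0x1e2 → #482
@+10  little-endian(fa 3f) = 0x3ffa
  opcode bits[15:12]=0x3: goto/J
  imm: (w>>0)&0xfff=0xffa (s12→-6) → #-6
@+12  little-endian(00 53) = 0x5300
  opcode bits[15:12]=0x5: shl/RR
  rd: (w>>9)&0x7=0x1 → x1
  rs: (w>>6)&0x7=0x4 → x4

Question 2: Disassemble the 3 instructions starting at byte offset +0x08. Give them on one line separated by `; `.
li x2, #0; li x6, #347; andi x4, #236

+0x08: 00 14 ⇒ word 0x1400 (little)
  op=0x1400>>12=0x1 ⇒ li (RI)
  rd: (w>>9)&0x7=0x2 → x2
  imm: (w>>0)&0x1ff=0x0 → #0
+0x0a: 5b 1d ⇒ word 0x1d5b (little)
  op=0x1d5b>>12=0x1 ⇒ li (RI)
  rd: (w>>9)&0x7=0x6 → x6
  imm: (w>>0)&0x1ff=0x15b → #347
+0x0c: ec b8 ⇒ word 0xb8ec (little)
  op=0xb8ec>>12=0xb ⇒ andi (RI)
  rd: (w>>9)&0x7=0x4 → x4
  imm: (w>>0)&0x1ff=0xec → #236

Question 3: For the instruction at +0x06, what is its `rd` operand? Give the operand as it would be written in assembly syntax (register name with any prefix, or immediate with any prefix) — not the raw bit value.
x7

+0x06: 00 ce ⇒ word 0xce00 (little)
  op=0xce00>>12=0xc ⇒ eor (RR)
  [11:9] rd=7 = x7
  [8:6] rs=0 = x0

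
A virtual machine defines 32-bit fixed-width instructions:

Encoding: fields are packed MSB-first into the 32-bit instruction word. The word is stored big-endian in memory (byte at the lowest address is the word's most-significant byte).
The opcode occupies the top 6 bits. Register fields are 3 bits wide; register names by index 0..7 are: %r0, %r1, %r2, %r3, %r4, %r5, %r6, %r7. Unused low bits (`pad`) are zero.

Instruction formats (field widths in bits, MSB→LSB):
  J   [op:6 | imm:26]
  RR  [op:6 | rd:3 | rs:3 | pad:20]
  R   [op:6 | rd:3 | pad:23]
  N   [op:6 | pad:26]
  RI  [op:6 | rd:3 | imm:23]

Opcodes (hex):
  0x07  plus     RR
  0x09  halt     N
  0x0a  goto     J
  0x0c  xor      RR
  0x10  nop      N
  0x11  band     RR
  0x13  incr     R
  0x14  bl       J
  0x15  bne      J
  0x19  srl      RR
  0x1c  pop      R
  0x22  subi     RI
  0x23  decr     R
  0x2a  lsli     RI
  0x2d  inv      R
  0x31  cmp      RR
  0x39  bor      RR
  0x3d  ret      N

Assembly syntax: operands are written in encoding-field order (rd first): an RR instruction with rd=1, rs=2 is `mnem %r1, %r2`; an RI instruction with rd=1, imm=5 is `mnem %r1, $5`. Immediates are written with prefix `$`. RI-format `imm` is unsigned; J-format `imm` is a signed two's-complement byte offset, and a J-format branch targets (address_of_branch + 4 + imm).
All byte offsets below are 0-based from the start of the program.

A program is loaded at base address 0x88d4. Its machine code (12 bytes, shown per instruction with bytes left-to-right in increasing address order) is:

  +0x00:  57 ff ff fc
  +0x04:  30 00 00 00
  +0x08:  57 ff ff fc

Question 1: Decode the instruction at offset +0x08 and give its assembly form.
[08] 57 ff ff fc → 0x57fffffc
  opcode bits[31:26]=0x15: bne/J
  imm: (w>>0)&0x3ffffff=0x3fffffc (s26→-4) → $-4

bne $-4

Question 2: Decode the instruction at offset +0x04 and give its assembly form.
xor %r0, %r0

@+04  big-endian(30 00 00 00) = 0x30000000
  top 6b → 0xc → xor [RR]
  [25:23] rd=0 = %r0
  [22:20] rs=0 = %r0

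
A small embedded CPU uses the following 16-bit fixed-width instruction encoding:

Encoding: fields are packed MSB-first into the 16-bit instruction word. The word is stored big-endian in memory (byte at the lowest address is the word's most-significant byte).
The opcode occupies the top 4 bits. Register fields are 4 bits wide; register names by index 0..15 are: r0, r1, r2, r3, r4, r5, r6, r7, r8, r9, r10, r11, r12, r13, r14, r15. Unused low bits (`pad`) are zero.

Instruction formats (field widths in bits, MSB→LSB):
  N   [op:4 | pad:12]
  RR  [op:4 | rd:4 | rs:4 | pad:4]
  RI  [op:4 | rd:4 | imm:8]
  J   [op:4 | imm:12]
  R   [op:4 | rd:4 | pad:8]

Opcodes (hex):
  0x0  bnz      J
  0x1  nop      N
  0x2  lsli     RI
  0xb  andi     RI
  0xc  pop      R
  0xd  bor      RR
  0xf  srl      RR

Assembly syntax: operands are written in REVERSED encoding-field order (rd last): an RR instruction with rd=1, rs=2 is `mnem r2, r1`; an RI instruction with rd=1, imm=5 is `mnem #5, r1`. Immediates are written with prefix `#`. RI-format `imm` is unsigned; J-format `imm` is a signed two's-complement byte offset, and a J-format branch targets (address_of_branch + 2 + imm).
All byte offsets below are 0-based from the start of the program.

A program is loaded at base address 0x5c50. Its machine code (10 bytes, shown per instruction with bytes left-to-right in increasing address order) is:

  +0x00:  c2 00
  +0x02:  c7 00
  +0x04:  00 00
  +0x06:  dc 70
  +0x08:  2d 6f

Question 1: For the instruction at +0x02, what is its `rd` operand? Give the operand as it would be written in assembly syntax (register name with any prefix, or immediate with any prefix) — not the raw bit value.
r7

[02] c7 00 → 0xc700
  opcode bits[15:12]=0xc: pop/R
  [11:8] rd=7 = r7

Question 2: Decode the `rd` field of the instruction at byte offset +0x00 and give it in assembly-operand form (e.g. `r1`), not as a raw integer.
[00] c2 00 → 0xc200
  op=0xc200>>12=0xc ⇒ pop (R)
  rd@[11:8]=0x2 ⇒ r2

r2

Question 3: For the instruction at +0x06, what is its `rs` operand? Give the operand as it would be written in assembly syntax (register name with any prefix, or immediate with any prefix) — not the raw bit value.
off 0x06: read dc 70 as big → 0xdc70
  top 4b → 0xd → bor [RR]
  rd@[11:8]=0xc ⇒ r12
  rs@[7:4]=0x7 ⇒ r7

r7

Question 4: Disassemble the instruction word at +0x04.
[04] 00 00 → 0x0000
  top 4b → 0x0 → bnz [J]
  imm: (w>>0)&0xfff=0x0 → #0

bnz #0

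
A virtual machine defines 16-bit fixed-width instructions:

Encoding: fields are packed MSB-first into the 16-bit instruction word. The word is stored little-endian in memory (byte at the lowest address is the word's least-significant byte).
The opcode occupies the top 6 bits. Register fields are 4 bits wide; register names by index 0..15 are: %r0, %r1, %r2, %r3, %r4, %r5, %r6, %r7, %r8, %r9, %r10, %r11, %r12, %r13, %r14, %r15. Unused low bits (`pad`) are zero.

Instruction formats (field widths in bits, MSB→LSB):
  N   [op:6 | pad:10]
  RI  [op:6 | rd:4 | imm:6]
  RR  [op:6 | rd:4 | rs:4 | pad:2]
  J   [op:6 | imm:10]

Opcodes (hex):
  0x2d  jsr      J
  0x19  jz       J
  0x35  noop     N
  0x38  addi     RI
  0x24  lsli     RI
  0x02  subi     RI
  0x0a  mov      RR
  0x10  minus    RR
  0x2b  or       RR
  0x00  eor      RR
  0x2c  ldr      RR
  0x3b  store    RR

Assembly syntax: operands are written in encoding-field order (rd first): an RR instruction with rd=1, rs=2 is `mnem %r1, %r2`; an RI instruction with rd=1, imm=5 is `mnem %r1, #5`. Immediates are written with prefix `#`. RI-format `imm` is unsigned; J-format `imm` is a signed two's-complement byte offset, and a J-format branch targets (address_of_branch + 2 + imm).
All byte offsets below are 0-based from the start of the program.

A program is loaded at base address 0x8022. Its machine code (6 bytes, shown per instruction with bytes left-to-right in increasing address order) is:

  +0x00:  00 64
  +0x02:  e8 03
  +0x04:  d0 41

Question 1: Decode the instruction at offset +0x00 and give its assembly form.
@+00  little-endian(00 64) = 0x6400
  top 6b → 0x19 → jz [J]
  imm: (w>>0)&0x3ff=0x0 → #0

jz #0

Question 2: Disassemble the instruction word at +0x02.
+0x02: e8 03 ⇒ word 0x03e8 (little)
  op=0x03e8>>10=0x0 ⇒ eor (RR)
  rd: (w>>6)&0xf=0xf → %r15
  rs: (w>>2)&0xf=0xa → %r10

eor %r15, %r10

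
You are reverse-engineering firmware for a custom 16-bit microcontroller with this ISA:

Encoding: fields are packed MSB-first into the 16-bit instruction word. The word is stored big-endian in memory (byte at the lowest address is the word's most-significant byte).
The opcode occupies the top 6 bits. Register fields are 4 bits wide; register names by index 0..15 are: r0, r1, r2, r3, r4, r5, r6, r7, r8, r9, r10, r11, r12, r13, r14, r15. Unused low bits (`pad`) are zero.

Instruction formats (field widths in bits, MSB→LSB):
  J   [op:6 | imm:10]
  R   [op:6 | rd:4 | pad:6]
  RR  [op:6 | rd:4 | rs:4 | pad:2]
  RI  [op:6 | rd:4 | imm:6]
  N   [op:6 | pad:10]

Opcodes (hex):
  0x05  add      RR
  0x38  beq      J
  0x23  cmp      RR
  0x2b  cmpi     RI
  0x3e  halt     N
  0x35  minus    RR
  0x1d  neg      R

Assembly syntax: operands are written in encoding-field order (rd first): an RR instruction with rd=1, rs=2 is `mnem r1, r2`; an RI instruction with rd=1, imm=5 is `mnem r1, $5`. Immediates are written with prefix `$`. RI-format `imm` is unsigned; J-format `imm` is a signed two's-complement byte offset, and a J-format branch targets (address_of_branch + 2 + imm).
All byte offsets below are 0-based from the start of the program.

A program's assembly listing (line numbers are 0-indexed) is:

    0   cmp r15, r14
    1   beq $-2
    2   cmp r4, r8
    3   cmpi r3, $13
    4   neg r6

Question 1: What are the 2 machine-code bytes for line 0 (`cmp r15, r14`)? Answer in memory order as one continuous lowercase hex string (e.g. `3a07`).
8ff8

0. cmp fields op=0x23:6|rd=15:4|rs=14:4|pad=0:2 → word 8ff8h → 8f f8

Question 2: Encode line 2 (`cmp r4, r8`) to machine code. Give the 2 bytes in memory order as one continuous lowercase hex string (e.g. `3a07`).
2. cmp fields op=0x23:6|rd=4:4|rs=8:4|pad=0:2 → word 8d20h → 8d 20

8d20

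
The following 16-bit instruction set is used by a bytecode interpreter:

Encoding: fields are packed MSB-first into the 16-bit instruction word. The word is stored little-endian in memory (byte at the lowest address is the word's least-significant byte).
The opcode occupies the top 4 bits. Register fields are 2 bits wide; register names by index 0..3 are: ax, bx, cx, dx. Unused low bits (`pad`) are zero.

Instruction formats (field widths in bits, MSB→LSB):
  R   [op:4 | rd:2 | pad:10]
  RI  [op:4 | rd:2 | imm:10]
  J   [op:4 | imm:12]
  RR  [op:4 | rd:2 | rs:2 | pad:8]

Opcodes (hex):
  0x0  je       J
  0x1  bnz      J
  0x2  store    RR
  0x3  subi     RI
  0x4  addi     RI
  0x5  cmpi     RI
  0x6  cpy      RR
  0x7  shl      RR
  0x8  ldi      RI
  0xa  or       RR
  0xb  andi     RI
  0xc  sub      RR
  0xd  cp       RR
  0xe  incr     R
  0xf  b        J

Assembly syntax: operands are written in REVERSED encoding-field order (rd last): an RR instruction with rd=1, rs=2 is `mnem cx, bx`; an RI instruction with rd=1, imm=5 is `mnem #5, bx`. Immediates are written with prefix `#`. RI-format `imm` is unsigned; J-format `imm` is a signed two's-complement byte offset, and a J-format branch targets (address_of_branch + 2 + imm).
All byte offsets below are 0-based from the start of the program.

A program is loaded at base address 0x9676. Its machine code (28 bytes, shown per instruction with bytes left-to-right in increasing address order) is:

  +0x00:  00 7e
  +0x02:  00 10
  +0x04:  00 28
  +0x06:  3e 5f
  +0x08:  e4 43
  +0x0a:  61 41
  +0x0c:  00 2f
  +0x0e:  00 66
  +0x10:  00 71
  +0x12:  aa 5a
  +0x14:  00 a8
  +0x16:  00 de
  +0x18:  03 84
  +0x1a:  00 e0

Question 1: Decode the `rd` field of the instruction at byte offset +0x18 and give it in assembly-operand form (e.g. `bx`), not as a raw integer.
bx

+0x18: 03 84 ⇒ word 0x8403 (little)
  top 4b → 0x8 → ldi [RI]
  [11:10] rd=1 = bx
  [9:0] imm=3 = #3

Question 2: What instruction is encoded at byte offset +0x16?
[16] 00 de → 0xde00
  opcode bits[15:12]=0xd: cp/RR
  [11:10] rd=3 = dx
  [9:8] rs=2 = cx

cp cx, dx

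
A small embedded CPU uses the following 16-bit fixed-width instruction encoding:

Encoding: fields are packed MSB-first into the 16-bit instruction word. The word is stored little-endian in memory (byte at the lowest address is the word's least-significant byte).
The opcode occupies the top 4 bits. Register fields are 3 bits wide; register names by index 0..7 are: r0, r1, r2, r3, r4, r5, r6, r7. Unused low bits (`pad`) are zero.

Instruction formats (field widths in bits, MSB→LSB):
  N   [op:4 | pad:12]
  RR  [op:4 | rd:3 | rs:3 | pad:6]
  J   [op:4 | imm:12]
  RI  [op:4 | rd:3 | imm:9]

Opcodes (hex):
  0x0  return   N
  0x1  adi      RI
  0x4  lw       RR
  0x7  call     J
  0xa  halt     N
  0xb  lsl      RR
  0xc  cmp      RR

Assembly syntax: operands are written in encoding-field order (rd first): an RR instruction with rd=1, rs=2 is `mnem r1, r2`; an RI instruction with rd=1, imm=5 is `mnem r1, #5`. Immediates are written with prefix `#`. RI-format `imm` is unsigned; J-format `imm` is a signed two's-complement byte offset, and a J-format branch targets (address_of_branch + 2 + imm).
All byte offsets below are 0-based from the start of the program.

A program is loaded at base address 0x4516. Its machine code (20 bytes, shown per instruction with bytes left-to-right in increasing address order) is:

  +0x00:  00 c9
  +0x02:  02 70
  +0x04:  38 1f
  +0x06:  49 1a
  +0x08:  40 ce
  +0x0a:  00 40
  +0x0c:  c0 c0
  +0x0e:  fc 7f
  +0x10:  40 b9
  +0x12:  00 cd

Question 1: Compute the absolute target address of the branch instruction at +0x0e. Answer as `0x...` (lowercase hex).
[0e] fc 7f → 0x7ffc
  top 4b → 0x7 → call [J]
  imm@[11:0]=0xffc (s12→-4) ⇒ #-4
  target = base 0x4516 + off 0x0e + 2 + imm -4 = 0x4522

0x4522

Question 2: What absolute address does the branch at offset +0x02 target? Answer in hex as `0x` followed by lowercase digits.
off 0x02: read 02 70 as little → 0x7002
  opcode bits[15:12]=0x7: call/J
  [11:0] imm=2 = #2
  target = base 0x4516 + off 0x02 + 2 + imm 2 = 0x451c

0x451c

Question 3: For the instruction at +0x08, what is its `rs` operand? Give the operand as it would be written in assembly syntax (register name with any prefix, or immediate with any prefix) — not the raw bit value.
off 0x08: read 40 ce as little → 0xce40
  op=0xce40>>12=0xc ⇒ cmp (RR)
  rd@[11:9]=0x7 ⇒ r7
  rs@[8:6]=0x1 ⇒ r1

r1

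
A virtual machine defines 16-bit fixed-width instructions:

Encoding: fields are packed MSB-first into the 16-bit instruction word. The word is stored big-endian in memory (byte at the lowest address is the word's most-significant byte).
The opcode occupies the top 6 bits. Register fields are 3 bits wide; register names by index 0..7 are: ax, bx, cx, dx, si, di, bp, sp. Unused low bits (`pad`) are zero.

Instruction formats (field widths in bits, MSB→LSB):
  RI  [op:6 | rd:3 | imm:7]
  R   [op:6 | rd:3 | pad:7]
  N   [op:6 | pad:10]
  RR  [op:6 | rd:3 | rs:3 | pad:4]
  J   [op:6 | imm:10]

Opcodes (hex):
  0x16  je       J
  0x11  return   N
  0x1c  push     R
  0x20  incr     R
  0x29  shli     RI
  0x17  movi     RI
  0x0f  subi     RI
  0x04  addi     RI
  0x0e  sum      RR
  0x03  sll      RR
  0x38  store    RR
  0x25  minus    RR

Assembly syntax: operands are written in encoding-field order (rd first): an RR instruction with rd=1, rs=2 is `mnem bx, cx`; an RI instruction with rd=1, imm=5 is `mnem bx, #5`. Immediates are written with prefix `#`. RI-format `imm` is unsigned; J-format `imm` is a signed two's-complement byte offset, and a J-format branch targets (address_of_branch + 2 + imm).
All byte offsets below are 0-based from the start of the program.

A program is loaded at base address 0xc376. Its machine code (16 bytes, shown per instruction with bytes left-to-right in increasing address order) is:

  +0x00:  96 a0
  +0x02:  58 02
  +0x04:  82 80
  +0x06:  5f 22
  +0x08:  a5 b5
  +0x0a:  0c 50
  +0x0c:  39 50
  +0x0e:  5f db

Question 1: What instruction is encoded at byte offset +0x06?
movi bp, #34

@+06  big-endian(5f 22) = 0x5f22
  top 6b → 0x17 → movi [RI]
  rd: (w>>7)&0x7=0x6 → bp
  imm: (w>>0)&0x7f=0x22 → #34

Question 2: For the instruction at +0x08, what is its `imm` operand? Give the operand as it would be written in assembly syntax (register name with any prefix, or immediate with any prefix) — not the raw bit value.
#53

[08] a5 b5 → 0xa5b5
  top 6b → 0x29 → shli [RI]
  rd: (w>>7)&0x7=0x3 → dx
  imm: (w>>0)&0x7f=0x35 → #53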